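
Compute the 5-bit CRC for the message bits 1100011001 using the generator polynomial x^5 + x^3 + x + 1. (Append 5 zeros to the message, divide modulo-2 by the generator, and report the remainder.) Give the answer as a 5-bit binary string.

Append 5 zeros: 110001100100000. Divide by 101011 (XOR where the leading bit is 1):
  pos 0: 110001 XOR 101011 = 011010
  pos 1: 110101 XOR 101011 = 011110
  pos 2: 111100 XOR 101011 = 010111
  pos 3: 101110 XOR 101011 = 000101
  pos 6: 101100 XOR 101011 = 000111
  pos 9: 111000 XOR 101011 = 010011
Remainder (last 5 bits) = 10011. This is the CRC / FCS.

10011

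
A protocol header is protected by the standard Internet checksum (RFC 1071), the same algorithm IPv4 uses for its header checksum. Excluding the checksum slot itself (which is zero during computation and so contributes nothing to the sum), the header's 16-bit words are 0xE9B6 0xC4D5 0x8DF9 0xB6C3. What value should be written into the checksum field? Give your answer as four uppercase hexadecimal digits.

0CB6

One's-complement addition (fold any carry out of bit 15 back into bit 0):
  0xE9B6 + 0xC4D5 = 0x1AE8B → wrap carry → 0xAE8C
  0xAE8C + 0x8DF9 = 0x13C85 → wrap carry → 0x3C86
  0x3C86 + 0xB6C3 = 0x0F349
One's-complement sum = 0xF349.
Checksum = ~0xF349 & 0xFFFF = 0x0CB6.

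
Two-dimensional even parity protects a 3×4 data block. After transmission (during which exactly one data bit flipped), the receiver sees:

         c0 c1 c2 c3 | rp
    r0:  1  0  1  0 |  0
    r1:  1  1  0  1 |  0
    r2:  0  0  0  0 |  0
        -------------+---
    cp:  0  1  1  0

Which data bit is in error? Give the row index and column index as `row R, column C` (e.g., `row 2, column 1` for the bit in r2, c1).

row 1, column 3

Recompute each row's even parity and compare to rp:
  r0: data parity 0, sent rp 0 → ok
  r1: data parity 1, sent rp 0 → mismatch
  r2: data parity 0, sent rp 0 → ok
Recompute each column's even parity and compare to cp:
  c0: data parity 0, sent cp 0 → ok
  c1: data parity 1, sent cp 1 → ok
  c2: data parity 1, sent cp 1 → ok
  c3: data parity 1, sent cp 0 → mismatch
Exactly one row (r1) and one column (c3) fail → the flipped bit is at their intersection.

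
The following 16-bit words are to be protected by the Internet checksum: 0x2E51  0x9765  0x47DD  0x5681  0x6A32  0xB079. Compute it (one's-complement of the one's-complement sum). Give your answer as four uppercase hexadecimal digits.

One's-complement addition (fold any carry out of bit 15 back into bit 0):
  0x2E51 + 0x9765 = 0x0C5B6
  0xC5B6 + 0x47DD = 0x10D93 → wrap carry → 0x0D94
  0x0D94 + 0x5681 = 0x06415
  0x6415 + 0x6A32 = 0x0CE47
  0xCE47 + 0xB079 = 0x17EC0 → wrap carry → 0x7EC1
One's-complement sum = 0x7EC1.
Checksum = ~0x7EC1 & 0xFFFF = 0x813E.

813E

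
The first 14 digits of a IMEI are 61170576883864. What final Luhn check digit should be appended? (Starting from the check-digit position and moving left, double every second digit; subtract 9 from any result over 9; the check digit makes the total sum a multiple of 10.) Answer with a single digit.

Partial digits right→left: 4 6 8 3 8 8 6 7 5 0 7 1 1 6
Double every second digit counting from the check-digit position (so the 1st, 3rd, 5th, ... of the partial from the right).
  doubled (with −9 where >9): 8 7 7 3 1 5 2 → sum 33
  kept as-is: 6 3 8 7 0 1 6 → sum 31
Total = 33 + 31 = 64.
Check digit = (10 − (64 mod 10)) mod 10 = 6.

6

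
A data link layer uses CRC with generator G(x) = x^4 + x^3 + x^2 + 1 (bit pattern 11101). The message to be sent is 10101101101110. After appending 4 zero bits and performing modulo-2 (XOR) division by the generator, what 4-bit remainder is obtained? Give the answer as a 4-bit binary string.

Append 4 zeros: 101011011011100000. Divide by 11101 (XOR where the leading bit is 1):
  pos 0: 10101 XOR 11101 = 01000
  pos 1: 10001 XOR 11101 = 01100
  pos 2: 11000 XOR 11101 = 00101
  pos 4: 10111 XOR 11101 = 01010
  pos 5: 10100 XOR 11101 = 01001
  pos 6: 10011 XOR 11101 = 01110
  pos 7: 11101 XOR 11101 = 00000
  pos 12: 10000 XOR 11101 = 01101
  pos 13: 11010 XOR 11101 = 00111
Remainder (last 4 bits) = 0111. This is the CRC / FCS.

0111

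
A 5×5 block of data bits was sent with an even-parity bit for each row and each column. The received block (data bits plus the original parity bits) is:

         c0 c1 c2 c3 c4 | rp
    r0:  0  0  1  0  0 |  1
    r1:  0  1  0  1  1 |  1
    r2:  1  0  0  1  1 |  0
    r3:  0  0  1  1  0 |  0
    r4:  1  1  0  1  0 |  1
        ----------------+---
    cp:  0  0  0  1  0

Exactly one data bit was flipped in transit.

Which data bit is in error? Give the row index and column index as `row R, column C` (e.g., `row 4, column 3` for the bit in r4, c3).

row 2, column 3

Recompute each row's even parity and compare to rp:
  r0: data parity 1, sent rp 1 → ok
  r1: data parity 1, sent rp 1 → ok
  r2: data parity 1, sent rp 0 → mismatch
  r3: data parity 0, sent rp 0 → ok
  r4: data parity 1, sent rp 1 → ok
Recompute each column's even parity and compare to cp:
  c0: data parity 0, sent cp 0 → ok
  c1: data parity 0, sent cp 0 → ok
  c2: data parity 0, sent cp 0 → ok
  c3: data parity 0, sent cp 1 → mismatch
  c4: data parity 0, sent cp 0 → ok
Exactly one row (r2) and one column (c3) fail → the flipped bit is at their intersection.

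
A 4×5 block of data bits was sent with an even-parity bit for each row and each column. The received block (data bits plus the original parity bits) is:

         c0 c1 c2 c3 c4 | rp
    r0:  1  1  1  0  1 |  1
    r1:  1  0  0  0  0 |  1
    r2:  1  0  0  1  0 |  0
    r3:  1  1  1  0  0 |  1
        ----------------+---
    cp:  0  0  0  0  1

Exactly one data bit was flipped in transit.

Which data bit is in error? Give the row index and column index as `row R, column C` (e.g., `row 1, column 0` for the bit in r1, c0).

Recompute each row's even parity and compare to rp:
  r0: data parity 0, sent rp 1 → mismatch
  r1: data parity 1, sent rp 1 → ok
  r2: data parity 0, sent rp 0 → ok
  r3: data parity 1, sent rp 1 → ok
Recompute each column's even parity and compare to cp:
  c0: data parity 0, sent cp 0 → ok
  c1: data parity 0, sent cp 0 → ok
  c2: data parity 0, sent cp 0 → ok
  c3: data parity 1, sent cp 0 → mismatch
  c4: data parity 1, sent cp 1 → ok
Exactly one row (r0) and one column (c3) fail → the flipped bit is at their intersection.

row 0, column 3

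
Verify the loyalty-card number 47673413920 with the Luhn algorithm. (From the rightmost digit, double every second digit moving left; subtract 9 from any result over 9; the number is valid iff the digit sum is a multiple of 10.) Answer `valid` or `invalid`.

From the right, keep odd positions and double even positions (subtract 9 from any doubled value over 9):
  doubled (positions 2,4,...): 4 6 8 5 5 → sum 28
  kept (positions 1,3,...): 0 9 1 3 6 4 → sum 23
Total = 51.
51 mod 10 = 1, so the number is invalid.

invalid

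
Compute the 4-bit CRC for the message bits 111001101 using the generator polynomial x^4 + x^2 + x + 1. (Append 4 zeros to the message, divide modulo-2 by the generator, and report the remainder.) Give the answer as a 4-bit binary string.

1100

Append 4 zeros: 1110011010000. Divide by 10111 (XOR where the leading bit is 1):
  pos 0: 11100 XOR 10111 = 01011
  pos 1: 10111 XOR 10111 = 00000
  pos 6: 10100 XOR 10111 = 00011
Remainder (last 4 bits) = 1100. This is the CRC / FCS.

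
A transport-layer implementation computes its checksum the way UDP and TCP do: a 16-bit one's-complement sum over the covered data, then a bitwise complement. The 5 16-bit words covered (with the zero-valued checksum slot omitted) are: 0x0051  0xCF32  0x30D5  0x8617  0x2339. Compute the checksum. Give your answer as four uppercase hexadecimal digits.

5656

One's-complement addition (fold any carry out of bit 15 back into bit 0):
  0x0051 + 0xCF32 = 0x0CF83
  0xCF83 + 0x30D5 = 0x10058 → wrap carry → 0x0059
  0x0059 + 0x8617 = 0x08670
  0x8670 + 0x2339 = 0x0A9A9
One's-complement sum = 0xA9A9.
Checksum = ~0xA9A9 & 0xFFFF = 0x5656.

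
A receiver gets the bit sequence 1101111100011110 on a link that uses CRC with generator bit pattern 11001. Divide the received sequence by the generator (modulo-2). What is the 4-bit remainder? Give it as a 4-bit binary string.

Modulo-2 division of 1101111100011110 by 11001:
  pos 0: 11011 XOR 11001 = 00010
  pos 3: 10111 XOR 11001 = 01110
  pos 4: 11100 XOR 11001 = 00101
  pos 6: 10100 XOR 11001 = 01101
  pos 7: 11011 XOR 11001 = 00010
  pos 10: 10111 XOR 11001 = 01110
  pos 11: 11100 XOR 11001 = 00101
Remainder = 0101 (nonzero — an error is detected).

0101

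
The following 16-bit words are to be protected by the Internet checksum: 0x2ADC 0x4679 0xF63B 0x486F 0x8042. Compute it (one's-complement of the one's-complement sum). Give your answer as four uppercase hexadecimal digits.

One's-complement addition (fold any carry out of bit 15 back into bit 0):
  0x2ADC + 0x4679 = 0x07155
  0x7155 + 0xF63B = 0x16790 → wrap carry → 0x6791
  0x6791 + 0x486F = 0x0B000
  0xB000 + 0x8042 = 0x13042 → wrap carry → 0x3043
One's-complement sum = 0x3043.
Checksum = ~0x3043 & 0xFFFF = 0xCFBC.

CFBC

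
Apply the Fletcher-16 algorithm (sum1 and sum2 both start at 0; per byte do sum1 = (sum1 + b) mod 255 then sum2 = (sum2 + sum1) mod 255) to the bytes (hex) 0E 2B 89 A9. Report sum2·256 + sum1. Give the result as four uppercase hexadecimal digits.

766C

Running sums (mod 255):
  after byte 0 (0E): sum1=14, sum2=14
  after byte 1 (2B): sum1=57, sum2=71
  after byte 2 (89): sum1=194, sum2=10
  after byte 3 (A9): sum1=108, sum2=118
Checksum = sum2·256 + sum1 = 118·256 + 108 = 30316 = 0x766C.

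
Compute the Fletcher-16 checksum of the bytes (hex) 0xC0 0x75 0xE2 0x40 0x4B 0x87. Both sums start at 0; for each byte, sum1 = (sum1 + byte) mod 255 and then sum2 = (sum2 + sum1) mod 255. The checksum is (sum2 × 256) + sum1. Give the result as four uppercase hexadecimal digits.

3A2C

Running sums (mod 255):
  after byte 0 (0xC0): sum1=192, sum2=192
  after byte 1 (0x75): sum1=54, sum2=246
  after byte 2 (0xE2): sum1=25, sum2=16
  after byte 3 (0x40): sum1=89, sum2=105
  after byte 4 (0x4B): sum1=164, sum2=14
  after byte 5 (0x87): sum1=44, sum2=58
Checksum = sum2·256 + sum1 = 58·256 + 44 = 14892 = 0x3A2C.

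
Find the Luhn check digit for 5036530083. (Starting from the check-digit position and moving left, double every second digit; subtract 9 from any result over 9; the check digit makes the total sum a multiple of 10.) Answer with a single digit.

Partial digits right→left: 3 8 0 0 3 5 6 3 0 5
Double every second digit counting from the check-digit position (so the 1st, 3rd, 5th, ... of the partial from the right).
  doubled (with −9 where >9): 6 0 6 3 0 → sum 15
  kept as-is: 8 0 5 3 5 → sum 21
Total = 15 + 21 = 36.
Check digit = (10 − (36 mod 10)) mod 10 = 4.

4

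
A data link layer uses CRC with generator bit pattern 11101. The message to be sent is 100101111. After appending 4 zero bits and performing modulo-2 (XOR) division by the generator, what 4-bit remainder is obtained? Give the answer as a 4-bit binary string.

0110

Append 4 zeros: 1001011110000. Divide by 11101 (XOR where the leading bit is 1):
  pos 0: 10010 XOR 11101 = 01111
  pos 1: 11111 XOR 11101 = 00010
  pos 4: 10111 XOR 11101 = 01010
  pos 5: 10100 XOR 11101 = 01001
  pos 6: 10010 XOR 11101 = 01111
  pos 7: 11110 XOR 11101 = 00011
Remainder (last 4 bits) = 0110. This is the CRC / FCS.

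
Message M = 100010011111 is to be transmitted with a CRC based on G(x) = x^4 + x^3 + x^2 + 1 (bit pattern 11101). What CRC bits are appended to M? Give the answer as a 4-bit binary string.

1000

Append 4 zeros: 1000100111110000. Divide by 11101 (XOR where the leading bit is 1):
  pos 0: 10001 XOR 11101 = 01100
  pos 1: 11000 XOR 11101 = 00101
  pos 3: 10101 XOR 11101 = 01000
  pos 4: 10001 XOR 11101 = 01100
  pos 5: 11001 XOR 11101 = 00100
  pos 7: 10011 XOR 11101 = 01110
  pos 8: 11100 XOR 11101 = 00001
Remainder (last 4 bits) = 1000. This is the CRC / FCS.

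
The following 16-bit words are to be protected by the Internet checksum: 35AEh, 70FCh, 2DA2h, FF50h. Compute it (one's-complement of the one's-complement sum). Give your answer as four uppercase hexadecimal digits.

2C62

One's-complement addition (fold any carry out of bit 15 back into bit 0):
  0x35AE + 0x70FC = 0x0A6AA
  0xA6AA + 0x2DA2 = 0x0D44C
  0xD44C + 0xFF50 = 0x1D39C → wrap carry → 0xD39D
One's-complement sum = 0xD39D.
Checksum = ~0xD39D & 0xFFFF = 0x2C62.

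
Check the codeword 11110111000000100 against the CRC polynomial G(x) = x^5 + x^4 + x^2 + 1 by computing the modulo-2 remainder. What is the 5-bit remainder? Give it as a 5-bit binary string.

Modulo-2 division of 11110111000000100 by 110101:
  pos 0: 111101 XOR 110101 = 001000
  pos 2: 100011 XOR 110101 = 010110
  pos 3: 101100 XOR 110101 = 011001
  pos 4: 110010 XOR 110101 = 000111
  pos 7: 111000 XOR 110101 = 001101
  pos 9: 110101 XOR 110101 = 000000
Remainder = 00000 (zero — the frame passes the CRC check).

00000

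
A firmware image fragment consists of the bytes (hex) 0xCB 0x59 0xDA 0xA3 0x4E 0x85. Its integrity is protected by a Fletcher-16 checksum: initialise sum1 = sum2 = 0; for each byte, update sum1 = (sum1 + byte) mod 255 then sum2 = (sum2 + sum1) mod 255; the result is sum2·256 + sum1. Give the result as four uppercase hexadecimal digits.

FD77

Running sums (mod 255):
  after byte 0 (0xCB): sum1=203, sum2=203
  after byte 1 (0x59): sum1=37, sum2=240
  after byte 2 (0xDA): sum1=0, sum2=240
  after byte 3 (0xA3): sum1=163, sum2=148
  after byte 4 (0x4E): sum1=241, sum2=134
  after byte 5 (0x85): sum1=119, sum2=253
Checksum = sum2·256 + sum1 = 253·256 + 119 = 64887 = 0xFD77.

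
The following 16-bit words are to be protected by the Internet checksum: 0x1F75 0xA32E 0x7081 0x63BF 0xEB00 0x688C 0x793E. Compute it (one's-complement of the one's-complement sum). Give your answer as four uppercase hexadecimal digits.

One's-complement addition (fold any carry out of bit 15 back into bit 0):
  0x1F75 + 0xA32E = 0x0C2A3
  0xC2A3 + 0x7081 = 0x13324 → wrap carry → 0x3325
  0x3325 + 0x63BF = 0x096E4
  0x96E4 + 0xEB00 = 0x181E4 → wrap carry → 0x81E5
  0x81E5 + 0x688C = 0x0EA71
  0xEA71 + 0x793E = 0x163AF → wrap carry → 0x63B0
One's-complement sum = 0x63B0.
Checksum = ~0x63B0 & 0xFFFF = 0x9C4F.

9C4F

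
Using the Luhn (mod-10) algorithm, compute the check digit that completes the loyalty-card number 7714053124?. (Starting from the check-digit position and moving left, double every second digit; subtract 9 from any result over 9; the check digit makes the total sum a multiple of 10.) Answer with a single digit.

3

Partial digits right→left: 4 2 1 3 5 0 4 1 7 7
Double every second digit counting from the check-digit position (so the 1st, 3rd, 5th, ... of the partial from the right).
  doubled (with −9 where >9): 8 2 1 8 5 → sum 24
  kept as-is: 2 3 0 1 7 → sum 13
Total = 24 + 13 = 37.
Check digit = (10 − (37 mod 10)) mod 10 = 3.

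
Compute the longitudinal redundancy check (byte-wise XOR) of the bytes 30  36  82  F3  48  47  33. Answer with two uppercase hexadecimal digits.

XOR the bytes together:
  start with 0x30
  0x30 ⊕ 0x36 = 0x06
  0x06 ⊕ 0x82 = 0x84
  0x84 ⊕ 0xF3 = 0x77
  0x77 ⊕ 0x48 = 0x3F
  0x3F ⊕ 0x47 = 0x78
  0x78 ⊕ 0x33 = 0x4B

4B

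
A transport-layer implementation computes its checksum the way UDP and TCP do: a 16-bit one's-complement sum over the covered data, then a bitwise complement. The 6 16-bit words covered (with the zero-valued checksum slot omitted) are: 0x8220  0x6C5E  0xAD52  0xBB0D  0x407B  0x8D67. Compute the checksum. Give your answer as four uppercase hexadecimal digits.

One's-complement addition (fold any carry out of bit 15 back into bit 0):
  0x8220 + 0x6C5E = 0x0EE7E
  0xEE7E + 0xAD52 = 0x19BD0 → wrap carry → 0x9BD1
  0x9BD1 + 0xBB0D = 0x156DE → wrap carry → 0x56DF
  0x56DF + 0x407B = 0x0975A
  0x975A + 0x8D67 = 0x124C1 → wrap carry → 0x24C2
One's-complement sum = 0x24C2.
Checksum = ~0x24C2 & 0xFFFF = 0xDB3D.

DB3D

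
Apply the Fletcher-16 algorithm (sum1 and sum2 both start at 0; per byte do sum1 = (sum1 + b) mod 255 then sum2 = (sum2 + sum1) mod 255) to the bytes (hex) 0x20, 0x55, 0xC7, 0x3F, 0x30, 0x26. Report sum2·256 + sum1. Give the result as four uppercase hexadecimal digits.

Running sums (mod 255):
  after byte 0 (0x20): sum1=32, sum2=32
  after byte 1 (0x55): sum1=117, sum2=149
  after byte 2 (0xC7): sum1=61, sum2=210
  after byte 3 (0x3F): sum1=124, sum2=79
  after byte 4 (0x30): sum1=172, sum2=251
  after byte 5 (0x26): sum1=210, sum2=206
Checksum = sum2·256 + sum1 = 206·256 + 210 = 52946 = 0xCED2.

CED2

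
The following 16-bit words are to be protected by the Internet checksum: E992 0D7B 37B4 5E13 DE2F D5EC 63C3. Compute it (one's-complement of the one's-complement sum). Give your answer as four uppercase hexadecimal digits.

5B4A

One's-complement addition (fold any carry out of bit 15 back into bit 0):
  0xE992 + 0x0D7B = 0x0F70D
  0xF70D + 0x37B4 = 0x12EC1 → wrap carry → 0x2EC2
  0x2EC2 + 0x5E13 = 0x08CD5
  0x8CD5 + 0xDE2F = 0x16B04 → wrap carry → 0x6B05
  0x6B05 + 0xD5EC = 0x140F1 → wrap carry → 0x40F2
  0x40F2 + 0x63C3 = 0x0A4B5
One's-complement sum = 0xA4B5.
Checksum = ~0xA4B5 & 0xFFFF = 0x5B4A.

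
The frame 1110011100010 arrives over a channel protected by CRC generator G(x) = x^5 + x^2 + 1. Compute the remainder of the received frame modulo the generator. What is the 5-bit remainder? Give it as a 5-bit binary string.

00001

Modulo-2 division of 1110011100010 by 100101:
  pos 0: 111001 XOR 100101 = 011100
  pos 1: 111001 XOR 100101 = 011100
  pos 2: 111001 XOR 100101 = 011100
  pos 3: 111000 XOR 100101 = 011101
  pos 4: 111010 XOR 100101 = 011111
  pos 5: 111110 XOR 100101 = 011011
  pos 6: 110111 XOR 100101 = 010010
  pos 7: 100100 XOR 100101 = 000001
Remainder = 00001 (nonzero — an error is detected).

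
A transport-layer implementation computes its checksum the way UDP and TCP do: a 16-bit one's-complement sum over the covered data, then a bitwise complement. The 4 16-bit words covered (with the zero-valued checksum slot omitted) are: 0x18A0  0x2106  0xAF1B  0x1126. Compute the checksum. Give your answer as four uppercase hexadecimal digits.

One's-complement addition (fold any carry out of bit 15 back into bit 0):
  0x18A0 + 0x2106 = 0x039A6
  0x39A6 + 0xAF1B = 0x0E8C1
  0xE8C1 + 0x1126 = 0x0F9E7
One's-complement sum = 0xF9E7.
Checksum = ~0xF9E7 & 0xFFFF = 0x0618.

0618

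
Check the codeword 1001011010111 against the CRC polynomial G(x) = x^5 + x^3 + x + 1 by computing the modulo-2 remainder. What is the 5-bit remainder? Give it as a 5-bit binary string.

Modulo-2 division of 1001011010111 by 101011:
  pos 0: 100101 XOR 101011 = 001110
  pos 2: 111010 XOR 101011 = 010001
  pos 3: 100011 XOR 101011 = 001000
  pos 5: 100001 XOR 101011 = 001010
  pos 7: 101011 XOR 101011 = 000000
Remainder = 00000 (zero — the frame passes the CRC check).

00000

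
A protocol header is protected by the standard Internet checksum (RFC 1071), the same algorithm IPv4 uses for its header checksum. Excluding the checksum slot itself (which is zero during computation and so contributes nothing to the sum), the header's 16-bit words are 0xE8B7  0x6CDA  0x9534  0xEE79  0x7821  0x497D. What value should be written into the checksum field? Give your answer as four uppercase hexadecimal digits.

One's-complement addition (fold any carry out of bit 15 back into bit 0):
  0xE8B7 + 0x6CDA = 0x15591 → wrap carry → 0x5592
  0x5592 + 0x9534 = 0x0EAC6
  0xEAC6 + 0xEE79 = 0x1D93F → wrap carry → 0xD940
  0xD940 + 0x7821 = 0x15161 → wrap carry → 0x5162
  0x5162 + 0x497D = 0x09ADF
One's-complement sum = 0x9ADF.
Checksum = ~0x9ADF & 0xFFFF = 0x6520.

6520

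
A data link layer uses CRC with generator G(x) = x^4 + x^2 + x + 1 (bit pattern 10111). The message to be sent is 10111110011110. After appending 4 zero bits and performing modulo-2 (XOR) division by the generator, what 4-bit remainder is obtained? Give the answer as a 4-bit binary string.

1111

Append 4 zeros: 101111100111100000. Divide by 10111 (XOR where the leading bit is 1):
  pos 0: 10111 XOR 10111 = 00000
  pos 5: 11001 XOR 10111 = 01110
  pos 6: 11101 XOR 10111 = 01010
  pos 7: 10101 XOR 10111 = 00010
  pos 10: 10100 XOR 10111 = 00011
  pos 13: 11000 XOR 10111 = 01111
Remainder (last 4 bits) = 1111. This is the CRC / FCS.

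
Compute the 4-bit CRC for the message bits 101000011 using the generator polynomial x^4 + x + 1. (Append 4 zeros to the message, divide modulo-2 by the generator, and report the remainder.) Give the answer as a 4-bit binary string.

Append 4 zeros: 1010000110000. Divide by 10011 (XOR where the leading bit is 1):
  pos 0: 10100 XOR 10011 = 00111
  pos 2: 11100 XOR 10011 = 01111
  pos 3: 11111 XOR 10011 = 01100
  pos 4: 11001 XOR 10011 = 01010
  pos 5: 10100 XOR 10011 = 00111
  pos 7: 11100 XOR 10011 = 01111
  pos 8: 11110 XOR 10011 = 01101
Remainder (last 4 bits) = 1101. This is the CRC / FCS.

1101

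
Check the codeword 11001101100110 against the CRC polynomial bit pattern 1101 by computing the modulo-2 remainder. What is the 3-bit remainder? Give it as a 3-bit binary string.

000

Modulo-2 division of 11001101100110 by 1101:
  pos 0: 1100 XOR 1101 = 0001
  pos 3: 1110 XOR 1101 = 0011
  pos 5: 1111 XOR 1101 = 0010
  pos 7: 1000 XOR 1101 = 0101
  pos 8: 1011 XOR 1101 = 0110
  pos 9: 1101 XOR 1101 = 0000
Remainder = 000 (zero — the frame passes the CRC check).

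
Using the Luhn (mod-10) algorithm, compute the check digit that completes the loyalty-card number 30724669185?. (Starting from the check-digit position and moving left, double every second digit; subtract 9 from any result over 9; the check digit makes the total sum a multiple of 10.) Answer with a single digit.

Partial digits right→left: 5 8 1 9 6 6 4 2 7 0 3
Double every second digit counting from the check-digit position (so the 1st, 3rd, 5th, ... of the partial from the right).
  doubled (with −9 where >9): 1 2 3 8 5 6 → sum 25
  kept as-is: 8 9 6 2 0 → sum 25
Total = 25 + 25 = 50.
Check digit = (10 − (50 mod 10)) mod 10 = 0.

0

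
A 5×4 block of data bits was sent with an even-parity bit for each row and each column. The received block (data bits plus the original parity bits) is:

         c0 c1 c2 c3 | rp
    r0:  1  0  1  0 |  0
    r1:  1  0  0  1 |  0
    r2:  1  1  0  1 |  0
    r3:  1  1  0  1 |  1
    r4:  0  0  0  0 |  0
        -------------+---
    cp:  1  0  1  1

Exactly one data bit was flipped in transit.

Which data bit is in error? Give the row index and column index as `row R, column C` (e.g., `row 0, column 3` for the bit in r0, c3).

row 2, column 0

Recompute each row's even parity and compare to rp:
  r0: data parity 0, sent rp 0 → ok
  r1: data parity 0, sent rp 0 → ok
  r2: data parity 1, sent rp 0 → mismatch
  r3: data parity 1, sent rp 1 → ok
  r4: data parity 0, sent rp 0 → ok
Recompute each column's even parity and compare to cp:
  c0: data parity 0, sent cp 1 → mismatch
  c1: data parity 0, sent cp 0 → ok
  c2: data parity 1, sent cp 1 → ok
  c3: data parity 1, sent cp 1 → ok
Exactly one row (r2) and one column (c0) fail → the flipped bit is at their intersection.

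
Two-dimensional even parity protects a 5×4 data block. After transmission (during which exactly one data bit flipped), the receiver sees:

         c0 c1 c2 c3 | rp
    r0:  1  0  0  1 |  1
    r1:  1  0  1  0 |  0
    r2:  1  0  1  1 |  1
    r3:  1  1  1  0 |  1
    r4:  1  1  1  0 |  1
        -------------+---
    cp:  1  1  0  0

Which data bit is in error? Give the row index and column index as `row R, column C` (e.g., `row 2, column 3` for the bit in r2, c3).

Recompute each row's even parity and compare to rp:
  r0: data parity 0, sent rp 1 → mismatch
  r1: data parity 0, sent rp 0 → ok
  r2: data parity 1, sent rp 1 → ok
  r3: data parity 1, sent rp 1 → ok
  r4: data parity 1, sent rp 1 → ok
Recompute each column's even parity and compare to cp:
  c0: data parity 1, sent cp 1 → ok
  c1: data parity 0, sent cp 1 → mismatch
  c2: data parity 0, sent cp 0 → ok
  c3: data parity 0, sent cp 0 → ok
Exactly one row (r0) and one column (c1) fail → the flipped bit is at their intersection.

row 0, column 1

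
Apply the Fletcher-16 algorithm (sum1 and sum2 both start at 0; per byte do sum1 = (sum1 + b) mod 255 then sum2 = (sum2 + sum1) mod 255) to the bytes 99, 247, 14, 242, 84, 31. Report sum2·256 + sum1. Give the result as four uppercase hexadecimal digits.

Running sums (mod 255):
  after byte 0 (99): sum1=99, sum2=99
  after byte 1 (247): sum1=91, sum2=190
  after byte 2 (14): sum1=105, sum2=40
  after byte 3 (242): sum1=92, sum2=132
  after byte 4 (84): sum1=176, sum2=53
  after byte 5 (31): sum1=207, sum2=5
Checksum = sum2·256 + sum1 = 5·256 + 207 = 1487 = 0x05CF.

05CF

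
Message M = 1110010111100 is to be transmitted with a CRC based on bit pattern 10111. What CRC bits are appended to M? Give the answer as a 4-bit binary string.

Append 4 zeros: 11100101111000000. Divide by 10111 (XOR where the leading bit is 1):
  pos 0: 11100 XOR 10111 = 01011
  pos 1: 10111 XOR 10111 = 00000
  pos 7: 11110 XOR 10111 = 01001
  pos 8: 10010 XOR 10111 = 00101
  pos 10: 10100 XOR 10111 = 00011
Remainder (last 4 bits) = 1100. This is the CRC / FCS.

1100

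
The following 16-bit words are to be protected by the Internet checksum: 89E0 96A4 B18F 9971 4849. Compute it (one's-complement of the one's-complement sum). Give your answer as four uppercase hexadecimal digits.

4C30

One's-complement addition (fold any carry out of bit 15 back into bit 0):
  0x89E0 + 0x96A4 = 0x12084 → wrap carry → 0x2085
  0x2085 + 0xB18F = 0x0D214
  0xD214 + 0x9971 = 0x16B85 → wrap carry → 0x6B86
  0x6B86 + 0x4849 = 0x0B3CF
One's-complement sum = 0xB3CF.
Checksum = ~0xB3CF & 0xFFFF = 0x4C30.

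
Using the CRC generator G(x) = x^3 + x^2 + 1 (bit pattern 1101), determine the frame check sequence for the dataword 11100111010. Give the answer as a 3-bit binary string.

000

Append 3 zeros: 11100111010000. Divide by 1101 (XOR where the leading bit is 1):
  pos 0: 1110 XOR 1101 = 0011
  pos 2: 1101 XOR 1101 = 0000
  pos 6: 1101 XOR 1101 = 0000
Remainder (last 3 bits) = 000. This is the CRC / FCS.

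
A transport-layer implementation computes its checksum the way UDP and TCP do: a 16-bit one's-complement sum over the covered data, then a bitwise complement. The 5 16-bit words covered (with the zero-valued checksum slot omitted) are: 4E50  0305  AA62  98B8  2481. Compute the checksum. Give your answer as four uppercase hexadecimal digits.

One's-complement addition (fold any carry out of bit 15 back into bit 0):
  0x4E50 + 0x0305 = 0x05155
  0x5155 + 0xAA62 = 0x0FBB7
  0xFBB7 + 0x98B8 = 0x1946F → wrap carry → 0x9470
  0x9470 + 0x2481 = 0x0B8F1
One's-complement sum = 0xB8F1.
Checksum = ~0xB8F1 & 0xFFFF = 0x470E.

470E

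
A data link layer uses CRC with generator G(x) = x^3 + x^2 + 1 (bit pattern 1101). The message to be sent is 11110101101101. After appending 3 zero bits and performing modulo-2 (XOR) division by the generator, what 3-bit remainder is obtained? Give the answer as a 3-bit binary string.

Append 3 zeros: 11110101101101000. Divide by 1101 (XOR where the leading bit is 1):
  pos 0: 1111 XOR 1101 = 0010
  pos 2: 1001 XOR 1101 = 0100
  pos 3: 1000 XOR 1101 = 0101
  pos 4: 1011 XOR 1101 = 0110
  pos 5: 1101 XOR 1101 = 0000
  pos 10: 1101 XOR 1101 = 0000
Remainder (last 3 bits) = 000. This is the CRC / FCS.

000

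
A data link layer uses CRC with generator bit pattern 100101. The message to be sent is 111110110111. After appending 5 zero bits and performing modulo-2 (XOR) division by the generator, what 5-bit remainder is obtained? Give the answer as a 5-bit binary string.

Append 5 zeros: 11111011011100000. Divide by 100101 (XOR where the leading bit is 1):
  pos 0: 111110 XOR 100101 = 011011
  pos 1: 110111 XOR 100101 = 010010
  pos 2: 100101 XOR 100101 = 000000
  pos 9: 111000 XOR 100101 = 011101
  pos 10: 111010 XOR 100101 = 011111
  pos 11: 111110 XOR 100101 = 011011
Remainder (last 5 bits) = 11011. This is the CRC / FCS.

11011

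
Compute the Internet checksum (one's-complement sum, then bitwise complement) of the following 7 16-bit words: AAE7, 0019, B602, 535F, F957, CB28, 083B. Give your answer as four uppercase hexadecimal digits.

One's-complement addition (fold any carry out of bit 15 back into bit 0):
  0xAAE7 + 0x0019 = 0x0AB00
  0xAB00 + 0xB602 = 0x16102 → wrap carry → 0x6103
  0x6103 + 0x535F = 0x0B462
  0xB462 + 0xF957 = 0x1ADB9 → wrap carry → 0xADBA
  0xADBA + 0xCB28 = 0x178E2 → wrap carry → 0x78E3
  0x78E3 + 0x083B = 0x0811E
One's-complement sum = 0x811E.
Checksum = ~0x811E & 0xFFFF = 0x7EE1.

7EE1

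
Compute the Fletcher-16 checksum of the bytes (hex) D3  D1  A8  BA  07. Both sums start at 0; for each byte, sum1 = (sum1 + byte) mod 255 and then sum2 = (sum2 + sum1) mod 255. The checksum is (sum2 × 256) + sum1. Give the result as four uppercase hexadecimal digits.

Running sums (mod 255):
  after byte 0 (D3): sum1=211, sum2=211
  after byte 1 (D1): sum1=165, sum2=121
  after byte 2 (A8): sum1=78, sum2=199
  after byte 3 (BA): sum1=9, sum2=208
  after byte 4 (07): sum1=16, sum2=224
Checksum = sum2·256 + sum1 = 224·256 + 16 = 57360 = 0xE010.

E010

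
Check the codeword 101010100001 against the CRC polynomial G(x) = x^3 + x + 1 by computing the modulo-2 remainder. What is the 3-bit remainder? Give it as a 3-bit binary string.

Modulo-2 division of 101010100001 by 1011:
  pos 0: 1010 XOR 1011 = 0001
  pos 3: 1101 XOR 1011 = 0110
  pos 4: 1100 XOR 1011 = 0111
  pos 5: 1110 XOR 1011 = 0101
  pos 6: 1010 XOR 1011 = 0001
Remainder = 101 (nonzero — an error is detected).

101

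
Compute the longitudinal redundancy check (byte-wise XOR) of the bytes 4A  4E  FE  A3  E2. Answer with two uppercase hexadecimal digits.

XOR the bytes together:
  start with 0x4A
  0x4A ⊕ 0x4E = 0x04
  0x04 ⊕ 0xFE = 0xFA
  0xFA ⊕ 0xA3 = 0x59
  0x59 ⊕ 0xE2 = 0xBB

BB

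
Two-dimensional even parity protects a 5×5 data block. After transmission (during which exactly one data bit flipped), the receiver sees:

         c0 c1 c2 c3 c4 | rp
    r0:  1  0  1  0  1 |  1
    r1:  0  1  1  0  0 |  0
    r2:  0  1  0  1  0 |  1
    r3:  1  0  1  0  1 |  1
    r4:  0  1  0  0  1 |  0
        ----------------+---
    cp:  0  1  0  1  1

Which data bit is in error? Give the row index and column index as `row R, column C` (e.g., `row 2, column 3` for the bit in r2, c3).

row 2, column 2

Recompute each row's even parity and compare to rp:
  r0: data parity 1, sent rp 1 → ok
  r1: data parity 0, sent rp 0 → ok
  r2: data parity 0, sent rp 1 → mismatch
  r3: data parity 1, sent rp 1 → ok
  r4: data parity 0, sent rp 0 → ok
Recompute each column's even parity and compare to cp:
  c0: data parity 0, sent cp 0 → ok
  c1: data parity 1, sent cp 1 → ok
  c2: data parity 1, sent cp 0 → mismatch
  c3: data parity 1, sent cp 1 → ok
  c4: data parity 1, sent cp 1 → ok
Exactly one row (r2) and one column (c2) fail → the flipped bit is at their intersection.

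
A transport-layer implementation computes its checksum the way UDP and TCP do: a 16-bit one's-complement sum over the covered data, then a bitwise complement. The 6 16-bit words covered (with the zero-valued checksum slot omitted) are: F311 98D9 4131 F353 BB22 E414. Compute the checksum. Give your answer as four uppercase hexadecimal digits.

A057

One's-complement addition (fold any carry out of bit 15 back into bit 0):
  0xF311 + 0x98D9 = 0x18BEA → wrap carry → 0x8BEB
  0x8BEB + 0x4131 = 0x0CD1C
  0xCD1C + 0xF353 = 0x1C06F → wrap carry → 0xC070
  0xC070 + 0xBB22 = 0x17B92 → wrap carry → 0x7B93
  0x7B93 + 0xE414 = 0x15FA7 → wrap carry → 0x5FA8
One's-complement sum = 0x5FA8.
Checksum = ~0x5FA8 & 0xFFFF = 0xA057.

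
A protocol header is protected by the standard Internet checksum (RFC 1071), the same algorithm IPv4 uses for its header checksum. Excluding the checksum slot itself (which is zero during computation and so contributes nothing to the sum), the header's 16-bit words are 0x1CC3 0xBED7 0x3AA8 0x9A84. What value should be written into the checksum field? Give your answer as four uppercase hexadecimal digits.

One's-complement addition (fold any carry out of bit 15 back into bit 0):
  0x1CC3 + 0xBED7 = 0x0DB9A
  0xDB9A + 0x3AA8 = 0x11642 → wrap carry → 0x1643
  0x1643 + 0x9A84 = 0x0B0C7
One's-complement sum = 0xB0C7.
Checksum = ~0xB0C7 & 0xFFFF = 0x4F38.

4F38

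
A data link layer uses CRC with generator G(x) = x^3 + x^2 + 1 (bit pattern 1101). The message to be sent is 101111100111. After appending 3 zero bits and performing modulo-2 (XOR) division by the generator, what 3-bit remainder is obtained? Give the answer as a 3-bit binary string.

Append 3 zeros: 101111100111000. Divide by 1101 (XOR where the leading bit is 1):
  pos 0: 1011 XOR 1101 = 0110
  pos 1: 1101 XOR 1101 = 0000
  pos 5: 1100 XOR 1101 = 0001
  pos 8: 1111 XOR 1101 = 0010
  pos 10: 1000 XOR 1101 = 0101
  pos 11: 1010 XOR 1101 = 0111
Remainder (last 3 bits) = 111. This is the CRC / FCS.

111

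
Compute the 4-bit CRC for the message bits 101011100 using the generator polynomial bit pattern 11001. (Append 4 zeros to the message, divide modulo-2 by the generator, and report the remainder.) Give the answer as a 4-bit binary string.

1111

Append 4 zeros: 1010111000000. Divide by 11001 (XOR where the leading bit is 1):
  pos 0: 10101 XOR 11001 = 01100
  pos 1: 11001 XOR 11001 = 00000
  pos 6: 10000 XOR 11001 = 01001
  pos 7: 10010 XOR 11001 = 01011
  pos 8: 10110 XOR 11001 = 01111
Remainder (last 4 bits) = 1111. This is the CRC / FCS.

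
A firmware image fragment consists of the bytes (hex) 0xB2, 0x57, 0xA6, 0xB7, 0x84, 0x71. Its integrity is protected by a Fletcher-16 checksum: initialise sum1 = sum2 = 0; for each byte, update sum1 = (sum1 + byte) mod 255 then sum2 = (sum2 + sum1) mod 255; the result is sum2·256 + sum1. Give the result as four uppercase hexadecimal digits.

215E

Running sums (mod 255):
  after byte 0 (0xB2): sum1=178, sum2=178
  after byte 1 (0x57): sum1=10, sum2=188
  after byte 2 (0xA6): sum1=176, sum2=109
  after byte 3 (0xB7): sum1=104, sum2=213
  after byte 4 (0x84): sum1=236, sum2=194
  after byte 5 (0x71): sum1=94, sum2=33
Checksum = sum2·256 + sum1 = 33·256 + 94 = 8542 = 0x215E.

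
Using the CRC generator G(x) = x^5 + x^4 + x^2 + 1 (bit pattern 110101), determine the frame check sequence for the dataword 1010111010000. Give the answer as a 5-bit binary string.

Append 5 zeros: 101011101000000000. Divide by 110101 (XOR where the leading bit is 1):
  pos 0: 101011 XOR 110101 = 011110
  pos 1: 111101 XOR 110101 = 001000
  pos 3: 100001 XOR 110101 = 010100
  pos 4: 101000 XOR 110101 = 011101
  pos 5: 111010 XOR 110101 = 001111
  pos 7: 111100 XOR 110101 = 001001
  pos 9: 100100 XOR 110101 = 010001
  pos 10: 100010 XOR 110101 = 010111
  pos 11: 101110 XOR 110101 = 011011
  pos 12: 110110 XOR 110101 = 000011
Remainder (last 5 bits) = 00011. This is the CRC / FCS.

00011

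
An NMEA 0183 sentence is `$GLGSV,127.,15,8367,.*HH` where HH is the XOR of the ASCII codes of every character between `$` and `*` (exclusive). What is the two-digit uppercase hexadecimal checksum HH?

XOR the ASCII codes of the payload characters:
  'G' = 0x47 → acc = 0x47
  'L' = 0x4C → acc = 0x0B
  'G' = 0x47 → acc = 0x4C
  'S' = 0x53 → acc = 0x1F
  'V' = 0x56 → acc = 0x49
  ',' = 0x2C → acc = 0x65
  '1' = 0x31 → acc = 0x54
  '2' = 0x32 → acc = 0x66
  '7' = 0x37 → acc = 0x51
  '.' = 0x2E → acc = 0x7F
  ',' = 0x2C → acc = 0x53
  '1' = 0x31 → acc = 0x62
  '5' = 0x35 → acc = 0x57
  ',' = 0x2C → acc = 0x7B
  '8' = 0x38 → acc = 0x43
  '3' = 0x33 → acc = 0x70
  '6' = 0x36 → acc = 0x46
  '7' = 0x37 → acc = 0x71
  ',' = 0x2C → acc = 0x5D
  '.' = 0x2E → acc = 0x73
Checksum = 0x73.

73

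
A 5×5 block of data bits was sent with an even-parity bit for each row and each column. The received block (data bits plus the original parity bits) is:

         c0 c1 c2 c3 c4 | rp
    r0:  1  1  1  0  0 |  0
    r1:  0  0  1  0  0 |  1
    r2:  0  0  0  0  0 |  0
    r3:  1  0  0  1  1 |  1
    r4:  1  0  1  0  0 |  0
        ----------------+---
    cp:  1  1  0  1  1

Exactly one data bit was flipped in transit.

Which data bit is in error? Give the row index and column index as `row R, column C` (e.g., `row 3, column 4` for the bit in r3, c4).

Recompute each row's even parity and compare to rp:
  r0: data parity 1, sent rp 0 → mismatch
  r1: data parity 1, sent rp 1 → ok
  r2: data parity 0, sent rp 0 → ok
  r3: data parity 1, sent rp 1 → ok
  r4: data parity 0, sent rp 0 → ok
Recompute each column's even parity and compare to cp:
  c0: data parity 1, sent cp 1 → ok
  c1: data parity 1, sent cp 1 → ok
  c2: data parity 1, sent cp 0 → mismatch
  c3: data parity 1, sent cp 1 → ok
  c4: data parity 1, sent cp 1 → ok
Exactly one row (r0) and one column (c2) fail → the flipped bit is at their intersection.

row 0, column 2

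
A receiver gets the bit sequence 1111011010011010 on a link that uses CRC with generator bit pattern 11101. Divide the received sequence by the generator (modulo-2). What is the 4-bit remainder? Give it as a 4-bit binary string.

Modulo-2 division of 1111011010011010 by 11101:
  pos 0: 11110 XOR 11101 = 00011
  pos 3: 11110 XOR 11101 = 00011
  pos 6: 11100 XOR 11101 = 00001
  pos 10: 11101 XOR 11101 = 00000
Remainder = 0000 (zero — the frame passes the CRC check).

0000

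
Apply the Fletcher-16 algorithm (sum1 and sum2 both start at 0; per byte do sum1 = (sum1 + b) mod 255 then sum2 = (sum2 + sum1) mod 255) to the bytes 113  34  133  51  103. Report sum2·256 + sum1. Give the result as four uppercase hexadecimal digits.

Running sums (mod 255):
  after byte 0 (113): sum1=113, sum2=113
  after byte 1 (34): sum1=147, sum2=5
  after byte 2 (133): sum1=25, sum2=30
  after byte 3 (51): sum1=76, sum2=106
  after byte 4 (103): sum1=179, sum2=30
Checksum = sum2·256 + sum1 = 30·256 + 179 = 7859 = 0x1EB3.

1EB3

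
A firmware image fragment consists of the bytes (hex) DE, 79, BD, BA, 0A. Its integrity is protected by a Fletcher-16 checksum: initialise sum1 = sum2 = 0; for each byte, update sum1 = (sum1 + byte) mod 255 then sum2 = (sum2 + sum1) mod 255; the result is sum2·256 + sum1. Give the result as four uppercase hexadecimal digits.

F8DA

Running sums (mod 255):
  after byte 0 (DE): sum1=222, sum2=222
  after byte 1 (79): sum1=88, sum2=55
  after byte 2 (BD): sum1=22, sum2=77
  after byte 3 (BA): sum1=208, sum2=30
  after byte 4 (0A): sum1=218, sum2=248
Checksum = sum2·256 + sum1 = 248·256 + 218 = 63706 = 0xF8DA.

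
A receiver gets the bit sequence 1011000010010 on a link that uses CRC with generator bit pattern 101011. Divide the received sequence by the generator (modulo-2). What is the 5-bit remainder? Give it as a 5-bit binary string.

Modulo-2 division of 1011000010010 by 101011:
  pos 0: 101100 XOR 101011 = 000111
  pos 3: 111001 XOR 101011 = 010010
  pos 4: 100100 XOR 101011 = 001111
  pos 6: 111101 XOR 101011 = 010110
  pos 7: 101100 XOR 101011 = 000111
Remainder = 00111 (nonzero — an error is detected).

00111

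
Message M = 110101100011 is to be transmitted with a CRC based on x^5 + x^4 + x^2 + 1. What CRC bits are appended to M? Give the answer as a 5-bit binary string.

Append 5 zeros: 11010110001100000. Divide by 110101 (XOR where the leading bit is 1):
  pos 0: 110101 XOR 110101 = 000000
  pos 6: 100011 XOR 110101 = 010110
  pos 7: 101100 XOR 110101 = 011001
  pos 8: 110010 XOR 110101 = 000111
  pos 11: 111000 XOR 110101 = 001101
Remainder (last 5 bits) = 01101. This is the CRC / FCS.

01101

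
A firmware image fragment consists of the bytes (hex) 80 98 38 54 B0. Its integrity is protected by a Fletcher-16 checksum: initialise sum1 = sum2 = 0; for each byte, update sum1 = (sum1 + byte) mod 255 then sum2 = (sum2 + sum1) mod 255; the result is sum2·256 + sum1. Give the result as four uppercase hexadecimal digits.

Running sums (mod 255):
  after byte 0 (80): sum1=128, sum2=128
  after byte 1 (98): sum1=25, sum2=153
  after byte 2 (38): sum1=81, sum2=234
  after byte 3 (54): sum1=165, sum2=144
  after byte 4 (B0): sum1=86, sum2=230
Checksum = sum2·256 + sum1 = 230·256 + 86 = 58966 = 0xE656.

E656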